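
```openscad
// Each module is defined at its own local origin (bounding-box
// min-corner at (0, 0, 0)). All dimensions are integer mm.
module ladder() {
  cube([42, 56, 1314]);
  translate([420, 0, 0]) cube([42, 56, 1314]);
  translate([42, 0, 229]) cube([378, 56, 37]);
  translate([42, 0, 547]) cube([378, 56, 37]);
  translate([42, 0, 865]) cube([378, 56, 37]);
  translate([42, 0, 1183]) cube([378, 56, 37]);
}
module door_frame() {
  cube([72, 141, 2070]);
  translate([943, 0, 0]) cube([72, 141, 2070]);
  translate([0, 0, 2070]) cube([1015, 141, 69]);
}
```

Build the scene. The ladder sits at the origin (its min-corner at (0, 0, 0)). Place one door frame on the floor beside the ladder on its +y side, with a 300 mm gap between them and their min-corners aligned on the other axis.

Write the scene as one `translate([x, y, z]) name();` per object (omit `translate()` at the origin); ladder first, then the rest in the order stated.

ladder();
translate([0, 356, 0]) door_frame();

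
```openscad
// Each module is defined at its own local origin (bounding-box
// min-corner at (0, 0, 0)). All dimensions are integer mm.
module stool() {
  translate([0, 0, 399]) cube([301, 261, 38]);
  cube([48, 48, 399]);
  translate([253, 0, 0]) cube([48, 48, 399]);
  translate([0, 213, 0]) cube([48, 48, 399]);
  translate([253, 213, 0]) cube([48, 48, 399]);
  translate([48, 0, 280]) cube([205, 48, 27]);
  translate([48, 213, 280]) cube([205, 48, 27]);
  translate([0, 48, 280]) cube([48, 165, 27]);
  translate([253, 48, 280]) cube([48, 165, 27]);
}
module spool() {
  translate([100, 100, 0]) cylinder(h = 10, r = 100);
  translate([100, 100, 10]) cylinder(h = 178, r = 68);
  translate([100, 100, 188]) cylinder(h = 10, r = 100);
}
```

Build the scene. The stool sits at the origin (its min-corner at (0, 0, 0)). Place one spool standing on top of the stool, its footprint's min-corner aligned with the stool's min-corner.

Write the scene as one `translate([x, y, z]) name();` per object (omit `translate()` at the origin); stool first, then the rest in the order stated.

stool();
translate([0, 0, 437]) spool();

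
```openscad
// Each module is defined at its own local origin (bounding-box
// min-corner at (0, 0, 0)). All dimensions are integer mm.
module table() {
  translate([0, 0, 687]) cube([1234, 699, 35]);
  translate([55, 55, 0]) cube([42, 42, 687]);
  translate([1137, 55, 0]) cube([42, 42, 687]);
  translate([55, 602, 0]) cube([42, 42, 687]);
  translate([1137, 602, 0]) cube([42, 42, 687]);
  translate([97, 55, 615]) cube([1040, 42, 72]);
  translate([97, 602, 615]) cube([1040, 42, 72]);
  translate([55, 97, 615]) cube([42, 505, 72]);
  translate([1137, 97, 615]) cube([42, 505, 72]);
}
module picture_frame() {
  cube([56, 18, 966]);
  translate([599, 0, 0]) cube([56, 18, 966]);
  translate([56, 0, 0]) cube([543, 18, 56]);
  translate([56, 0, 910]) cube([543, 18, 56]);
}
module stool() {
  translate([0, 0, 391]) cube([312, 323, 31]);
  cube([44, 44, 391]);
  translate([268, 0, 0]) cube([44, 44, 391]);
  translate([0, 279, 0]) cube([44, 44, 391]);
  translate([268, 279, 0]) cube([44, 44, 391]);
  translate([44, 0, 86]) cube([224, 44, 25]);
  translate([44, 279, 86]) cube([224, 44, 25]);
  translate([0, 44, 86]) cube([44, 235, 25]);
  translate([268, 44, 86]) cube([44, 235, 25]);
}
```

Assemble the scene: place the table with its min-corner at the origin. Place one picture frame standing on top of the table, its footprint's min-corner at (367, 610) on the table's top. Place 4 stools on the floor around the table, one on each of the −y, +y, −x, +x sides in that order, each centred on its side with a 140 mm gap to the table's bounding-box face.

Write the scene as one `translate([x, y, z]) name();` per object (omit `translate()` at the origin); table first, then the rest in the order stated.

table();
translate([367, 610, 722]) picture_frame();
translate([461, -463, 0]) stool();
translate([461, 839, 0]) stool();
translate([-452, 188, 0]) stool();
translate([1374, 188, 0]) stool();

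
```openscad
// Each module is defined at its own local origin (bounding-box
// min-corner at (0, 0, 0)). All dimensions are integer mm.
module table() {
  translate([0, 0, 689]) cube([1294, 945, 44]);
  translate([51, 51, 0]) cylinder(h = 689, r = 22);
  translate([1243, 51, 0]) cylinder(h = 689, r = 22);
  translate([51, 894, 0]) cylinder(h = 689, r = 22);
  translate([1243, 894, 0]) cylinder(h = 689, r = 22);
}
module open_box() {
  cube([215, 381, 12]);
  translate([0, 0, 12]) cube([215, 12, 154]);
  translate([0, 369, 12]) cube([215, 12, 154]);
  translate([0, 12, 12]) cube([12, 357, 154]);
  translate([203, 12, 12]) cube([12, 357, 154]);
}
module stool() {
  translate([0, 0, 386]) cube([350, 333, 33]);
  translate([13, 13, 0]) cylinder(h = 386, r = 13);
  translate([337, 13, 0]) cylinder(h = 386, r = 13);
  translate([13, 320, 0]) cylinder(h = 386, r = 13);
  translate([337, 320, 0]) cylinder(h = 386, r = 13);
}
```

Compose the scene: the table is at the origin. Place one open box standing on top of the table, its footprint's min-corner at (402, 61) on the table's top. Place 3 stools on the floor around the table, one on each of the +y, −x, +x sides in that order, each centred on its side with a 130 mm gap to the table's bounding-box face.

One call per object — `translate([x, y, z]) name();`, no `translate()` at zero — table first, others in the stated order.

table();
translate([402, 61, 733]) open_box();
translate([472, 1075, 0]) stool();
translate([-480, 306, 0]) stool();
translate([1424, 306, 0]) stool();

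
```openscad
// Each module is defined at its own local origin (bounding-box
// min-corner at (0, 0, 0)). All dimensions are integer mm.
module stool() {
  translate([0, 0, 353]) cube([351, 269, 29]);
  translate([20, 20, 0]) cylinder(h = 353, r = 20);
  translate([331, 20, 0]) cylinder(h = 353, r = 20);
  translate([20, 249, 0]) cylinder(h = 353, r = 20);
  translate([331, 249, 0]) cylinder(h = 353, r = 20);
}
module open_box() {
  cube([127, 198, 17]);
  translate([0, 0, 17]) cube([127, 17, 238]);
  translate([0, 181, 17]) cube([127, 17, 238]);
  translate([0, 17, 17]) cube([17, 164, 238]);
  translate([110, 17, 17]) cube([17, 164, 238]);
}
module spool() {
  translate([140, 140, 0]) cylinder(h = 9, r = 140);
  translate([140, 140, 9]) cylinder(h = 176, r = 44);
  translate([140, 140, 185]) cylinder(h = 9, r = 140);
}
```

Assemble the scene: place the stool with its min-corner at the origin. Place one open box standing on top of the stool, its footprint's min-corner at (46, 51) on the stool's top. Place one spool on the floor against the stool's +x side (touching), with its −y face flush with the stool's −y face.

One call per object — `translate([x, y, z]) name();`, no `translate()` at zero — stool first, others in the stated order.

stool();
translate([46, 51, 382]) open_box();
translate([351, 0, 0]) spool();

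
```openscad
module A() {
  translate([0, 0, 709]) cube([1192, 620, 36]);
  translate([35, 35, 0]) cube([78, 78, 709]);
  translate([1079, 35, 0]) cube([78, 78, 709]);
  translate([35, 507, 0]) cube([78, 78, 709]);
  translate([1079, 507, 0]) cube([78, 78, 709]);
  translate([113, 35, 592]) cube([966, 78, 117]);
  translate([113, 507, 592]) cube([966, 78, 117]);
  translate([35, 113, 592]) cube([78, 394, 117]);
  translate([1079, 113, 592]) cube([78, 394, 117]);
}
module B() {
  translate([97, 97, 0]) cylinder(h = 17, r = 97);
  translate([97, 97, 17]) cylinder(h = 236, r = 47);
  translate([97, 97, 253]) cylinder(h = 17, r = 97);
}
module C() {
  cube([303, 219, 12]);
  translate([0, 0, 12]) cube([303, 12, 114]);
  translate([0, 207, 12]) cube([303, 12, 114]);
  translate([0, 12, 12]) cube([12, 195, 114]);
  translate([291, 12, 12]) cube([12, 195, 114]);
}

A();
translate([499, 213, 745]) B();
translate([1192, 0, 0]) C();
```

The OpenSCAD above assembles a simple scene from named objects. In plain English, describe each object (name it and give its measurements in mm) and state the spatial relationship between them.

A is a rectangular dining table. The top is 1192×620×36 mm with its upper surface at z = 745 mm. It stands on four 78×78 mm square legs, each inset 35 mm from the nearest pair of top edges, running from the floor to the underside of the top. Four apron rails, 78 mm thick and 117 mm tall, run between adjacent legs with their top edges flush with the underside of the top and their outer faces flush with the legs' outer faces.

B is a spool: two coaxial disc flanges of radius 97 mm and thickness 17 mm, joined by a core cylinder of radius 47 mm and height 236 mm. The lower flange rests on z = 0 and the three cylinders share a vertical axis.

C is an open-topped rectangular box: outside dimensions 303×219×126 mm, with a uniform wall and base thickness of 12 mm. The base is a full 303×219 slab on the floor; four walls sit on top of the base. The front and back walls (the −y and +y sides) span the full width; the two side walls fit between them.

The spool is on top of the table, centred. The open box is against the table's +x side, with their −y faces flush.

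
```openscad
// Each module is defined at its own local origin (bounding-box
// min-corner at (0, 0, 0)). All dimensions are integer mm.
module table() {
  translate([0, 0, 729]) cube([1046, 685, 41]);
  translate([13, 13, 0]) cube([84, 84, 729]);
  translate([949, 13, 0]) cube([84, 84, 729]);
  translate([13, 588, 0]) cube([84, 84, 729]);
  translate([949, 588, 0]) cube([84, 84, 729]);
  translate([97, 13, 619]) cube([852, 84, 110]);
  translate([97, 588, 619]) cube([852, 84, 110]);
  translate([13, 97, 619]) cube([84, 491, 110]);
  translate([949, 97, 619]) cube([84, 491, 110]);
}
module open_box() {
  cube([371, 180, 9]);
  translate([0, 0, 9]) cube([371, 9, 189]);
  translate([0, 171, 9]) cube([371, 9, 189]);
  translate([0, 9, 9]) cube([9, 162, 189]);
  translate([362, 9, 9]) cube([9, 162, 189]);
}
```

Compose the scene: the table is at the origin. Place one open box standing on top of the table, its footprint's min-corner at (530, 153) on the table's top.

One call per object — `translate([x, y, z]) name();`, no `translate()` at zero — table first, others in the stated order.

table();
translate([530, 153, 770]) open_box();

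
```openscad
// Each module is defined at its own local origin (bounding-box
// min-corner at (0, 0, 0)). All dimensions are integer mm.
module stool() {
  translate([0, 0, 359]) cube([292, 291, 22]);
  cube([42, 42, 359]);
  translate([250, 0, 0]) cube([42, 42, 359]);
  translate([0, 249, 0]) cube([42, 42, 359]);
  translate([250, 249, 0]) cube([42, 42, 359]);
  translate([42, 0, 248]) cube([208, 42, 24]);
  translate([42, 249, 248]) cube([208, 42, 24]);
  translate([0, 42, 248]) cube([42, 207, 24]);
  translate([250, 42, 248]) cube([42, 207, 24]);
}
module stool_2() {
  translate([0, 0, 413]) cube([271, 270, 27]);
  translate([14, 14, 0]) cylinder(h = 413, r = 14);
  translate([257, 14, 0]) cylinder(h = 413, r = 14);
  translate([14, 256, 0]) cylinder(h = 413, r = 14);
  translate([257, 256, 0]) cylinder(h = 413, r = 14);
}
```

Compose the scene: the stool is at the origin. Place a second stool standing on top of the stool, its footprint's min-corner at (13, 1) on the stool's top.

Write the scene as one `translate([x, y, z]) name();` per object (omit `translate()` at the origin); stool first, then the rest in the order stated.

stool();
translate([13, 1, 381]) stool_2();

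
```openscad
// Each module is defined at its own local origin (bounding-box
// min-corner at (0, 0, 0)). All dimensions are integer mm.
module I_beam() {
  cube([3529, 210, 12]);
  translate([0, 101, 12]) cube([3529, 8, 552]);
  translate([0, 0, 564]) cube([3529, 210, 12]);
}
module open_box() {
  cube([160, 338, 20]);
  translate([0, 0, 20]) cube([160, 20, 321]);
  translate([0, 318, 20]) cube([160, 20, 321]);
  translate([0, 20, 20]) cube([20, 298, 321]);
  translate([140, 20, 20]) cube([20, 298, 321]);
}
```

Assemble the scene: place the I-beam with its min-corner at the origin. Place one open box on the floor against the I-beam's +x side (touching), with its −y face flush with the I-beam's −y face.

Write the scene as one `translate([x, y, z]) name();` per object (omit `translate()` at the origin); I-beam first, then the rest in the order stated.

I_beam();
translate([3529, 0, 0]) open_box();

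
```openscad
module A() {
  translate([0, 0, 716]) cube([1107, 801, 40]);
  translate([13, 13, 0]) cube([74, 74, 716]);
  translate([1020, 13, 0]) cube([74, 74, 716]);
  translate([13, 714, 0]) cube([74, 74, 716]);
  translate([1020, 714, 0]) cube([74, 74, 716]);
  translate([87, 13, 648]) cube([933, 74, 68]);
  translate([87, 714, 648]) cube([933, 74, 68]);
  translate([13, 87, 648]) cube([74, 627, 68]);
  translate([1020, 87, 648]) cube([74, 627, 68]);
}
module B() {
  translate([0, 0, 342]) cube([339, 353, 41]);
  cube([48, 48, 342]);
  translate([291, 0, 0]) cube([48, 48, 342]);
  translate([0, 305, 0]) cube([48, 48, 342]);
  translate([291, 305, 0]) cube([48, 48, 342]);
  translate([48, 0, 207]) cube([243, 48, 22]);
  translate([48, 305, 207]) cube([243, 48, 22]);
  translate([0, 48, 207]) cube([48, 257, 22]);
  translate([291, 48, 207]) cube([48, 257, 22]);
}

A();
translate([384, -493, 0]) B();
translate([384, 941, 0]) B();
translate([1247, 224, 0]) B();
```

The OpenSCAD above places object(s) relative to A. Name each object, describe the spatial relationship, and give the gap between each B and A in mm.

Each stool's nearest face is 140 mm from the table's bounding box.

A is a table. B is a stool. Three stools sit around the table at the −y, +y, +x sides. The gap between each stool and the table is 140 mm.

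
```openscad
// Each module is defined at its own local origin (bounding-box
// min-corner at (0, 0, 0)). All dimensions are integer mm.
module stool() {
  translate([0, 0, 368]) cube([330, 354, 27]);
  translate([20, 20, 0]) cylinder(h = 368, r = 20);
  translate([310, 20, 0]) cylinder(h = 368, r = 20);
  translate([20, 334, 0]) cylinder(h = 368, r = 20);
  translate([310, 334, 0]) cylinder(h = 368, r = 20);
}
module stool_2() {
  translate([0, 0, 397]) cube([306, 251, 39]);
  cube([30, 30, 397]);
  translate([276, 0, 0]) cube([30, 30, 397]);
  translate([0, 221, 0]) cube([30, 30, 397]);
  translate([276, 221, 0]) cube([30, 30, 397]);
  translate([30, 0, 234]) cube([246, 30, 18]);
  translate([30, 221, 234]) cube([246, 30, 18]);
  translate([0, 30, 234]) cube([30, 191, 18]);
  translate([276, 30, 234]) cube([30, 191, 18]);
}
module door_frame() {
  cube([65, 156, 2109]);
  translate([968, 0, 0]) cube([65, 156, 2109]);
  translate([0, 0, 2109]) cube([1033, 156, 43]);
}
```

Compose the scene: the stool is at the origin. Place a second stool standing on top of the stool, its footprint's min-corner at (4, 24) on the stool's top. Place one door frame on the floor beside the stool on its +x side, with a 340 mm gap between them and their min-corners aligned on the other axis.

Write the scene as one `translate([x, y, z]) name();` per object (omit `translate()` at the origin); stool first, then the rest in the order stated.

stool();
translate([4, 24, 395]) stool_2();
translate([670, 0, 0]) door_frame();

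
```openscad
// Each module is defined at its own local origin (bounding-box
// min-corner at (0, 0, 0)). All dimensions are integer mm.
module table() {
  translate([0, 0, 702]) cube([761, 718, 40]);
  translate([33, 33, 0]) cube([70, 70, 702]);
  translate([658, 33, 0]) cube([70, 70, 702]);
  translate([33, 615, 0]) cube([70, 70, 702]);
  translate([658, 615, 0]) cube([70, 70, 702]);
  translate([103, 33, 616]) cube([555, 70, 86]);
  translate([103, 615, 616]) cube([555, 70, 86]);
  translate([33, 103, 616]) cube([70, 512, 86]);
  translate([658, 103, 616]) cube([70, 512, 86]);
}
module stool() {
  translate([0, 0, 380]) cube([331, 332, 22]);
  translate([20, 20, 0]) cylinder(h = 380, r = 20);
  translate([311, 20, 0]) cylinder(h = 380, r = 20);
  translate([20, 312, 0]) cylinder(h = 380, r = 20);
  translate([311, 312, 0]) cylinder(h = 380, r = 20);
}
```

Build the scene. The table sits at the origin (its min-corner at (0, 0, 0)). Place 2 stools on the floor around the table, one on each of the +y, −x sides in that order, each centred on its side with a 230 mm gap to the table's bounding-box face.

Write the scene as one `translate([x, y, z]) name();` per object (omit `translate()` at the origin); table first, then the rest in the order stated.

table();
translate([215, 948, 0]) stool();
translate([-561, 193, 0]) stool();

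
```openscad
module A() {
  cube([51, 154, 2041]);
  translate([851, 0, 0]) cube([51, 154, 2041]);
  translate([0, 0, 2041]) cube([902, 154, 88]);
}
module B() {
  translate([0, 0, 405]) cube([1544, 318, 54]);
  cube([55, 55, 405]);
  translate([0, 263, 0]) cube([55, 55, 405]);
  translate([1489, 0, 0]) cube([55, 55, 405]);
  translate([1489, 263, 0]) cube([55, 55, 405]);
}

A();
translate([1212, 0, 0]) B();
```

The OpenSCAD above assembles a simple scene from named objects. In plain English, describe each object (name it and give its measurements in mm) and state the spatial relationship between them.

A is a rectangular door frame: two vertical jambs of 51×154 mm section, 2041 mm tall, with a clear opening 800 mm wide between their inner faces. A header 88 mm tall and 154 mm deep lies on top of the jambs and spans the full outside width.

B is a long wooden bench with a 1544 mm (x) × 318 mm (y) seat, 54 mm thick, its top surface 459 mm above the floor. Four 55 mm square legs at the seat corners, flush with the edges, run from z = 0 to the seat underside.

The bench is on the floor beside the door frame on its +x side.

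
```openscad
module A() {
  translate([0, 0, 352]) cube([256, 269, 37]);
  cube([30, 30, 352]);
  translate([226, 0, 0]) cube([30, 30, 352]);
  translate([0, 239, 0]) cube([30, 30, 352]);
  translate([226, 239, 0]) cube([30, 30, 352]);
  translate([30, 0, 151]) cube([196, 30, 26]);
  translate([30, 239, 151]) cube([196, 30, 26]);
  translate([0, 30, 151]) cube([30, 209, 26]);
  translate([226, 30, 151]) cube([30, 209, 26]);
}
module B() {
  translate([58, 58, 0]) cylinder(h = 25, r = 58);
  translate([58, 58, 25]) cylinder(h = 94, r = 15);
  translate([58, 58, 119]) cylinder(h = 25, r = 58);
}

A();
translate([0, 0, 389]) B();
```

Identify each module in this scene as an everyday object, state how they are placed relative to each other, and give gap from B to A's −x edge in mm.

A is a stool. B is a spool. The spool is on top of the stool. The gap from the spool to the stool's −x edge is 0 mm.

The spool's min-x is at 0; the stool's min-x is 0; gap = 0 mm.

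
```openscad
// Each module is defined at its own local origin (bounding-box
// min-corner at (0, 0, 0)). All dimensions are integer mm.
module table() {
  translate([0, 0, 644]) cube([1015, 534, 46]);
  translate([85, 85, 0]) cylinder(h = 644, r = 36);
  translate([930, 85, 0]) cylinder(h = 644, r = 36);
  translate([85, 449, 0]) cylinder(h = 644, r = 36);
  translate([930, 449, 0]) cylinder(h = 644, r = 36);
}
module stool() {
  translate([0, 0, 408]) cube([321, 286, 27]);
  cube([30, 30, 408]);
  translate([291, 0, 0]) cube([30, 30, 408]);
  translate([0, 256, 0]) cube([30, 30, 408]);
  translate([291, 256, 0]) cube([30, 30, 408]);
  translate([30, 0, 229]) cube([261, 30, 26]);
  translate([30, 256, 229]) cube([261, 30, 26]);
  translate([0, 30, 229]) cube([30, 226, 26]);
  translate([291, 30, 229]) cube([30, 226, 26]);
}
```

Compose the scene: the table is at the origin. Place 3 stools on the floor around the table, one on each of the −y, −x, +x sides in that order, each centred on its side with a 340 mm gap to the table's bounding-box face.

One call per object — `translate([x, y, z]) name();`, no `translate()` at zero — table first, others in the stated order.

table();
translate([347, -626, 0]) stool();
translate([-661, 124, 0]) stool();
translate([1355, 124, 0]) stool();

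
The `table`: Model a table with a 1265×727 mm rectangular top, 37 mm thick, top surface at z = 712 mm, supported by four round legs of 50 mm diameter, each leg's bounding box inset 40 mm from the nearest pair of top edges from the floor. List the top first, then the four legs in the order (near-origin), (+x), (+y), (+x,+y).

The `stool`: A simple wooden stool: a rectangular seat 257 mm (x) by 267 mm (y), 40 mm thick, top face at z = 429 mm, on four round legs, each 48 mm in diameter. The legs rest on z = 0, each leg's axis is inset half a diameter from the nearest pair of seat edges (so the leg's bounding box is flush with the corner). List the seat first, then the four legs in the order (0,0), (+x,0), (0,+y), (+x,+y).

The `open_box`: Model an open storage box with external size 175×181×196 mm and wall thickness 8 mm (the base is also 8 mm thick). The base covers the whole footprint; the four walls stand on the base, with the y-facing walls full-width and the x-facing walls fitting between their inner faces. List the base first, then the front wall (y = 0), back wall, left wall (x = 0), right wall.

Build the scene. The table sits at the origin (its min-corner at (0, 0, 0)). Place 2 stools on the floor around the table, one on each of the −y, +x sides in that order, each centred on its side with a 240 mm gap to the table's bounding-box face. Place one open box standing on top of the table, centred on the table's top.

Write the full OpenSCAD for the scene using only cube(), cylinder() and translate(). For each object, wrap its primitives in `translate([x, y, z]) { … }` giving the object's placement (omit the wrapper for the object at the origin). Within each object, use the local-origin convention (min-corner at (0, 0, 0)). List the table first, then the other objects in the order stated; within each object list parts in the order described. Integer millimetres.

translate([0, 0, 675]) cube([1265, 727, 37]);
translate([65, 65, 0]) cylinder(h = 675, r = 25);
translate([1200, 65, 0]) cylinder(h = 675, r = 25);
translate([65, 662, 0]) cylinder(h = 675, r = 25);
translate([1200, 662, 0]) cylinder(h = 675, r = 25);
translate([504, -507, 0]) {
  translate([0, 0, 389]) cube([257, 267, 40]);
  translate([24, 24, 0]) cylinder(h = 389, r = 24);
  translate([233, 24, 0]) cylinder(h = 389, r = 24);
  translate([24, 243, 0]) cylinder(h = 389, r = 24);
  translate([233, 243, 0]) cylinder(h = 389, r = 24);
}
translate([1505, 230, 0]) {
  translate([0, 0, 389]) cube([257, 267, 40]);
  translate([24, 24, 0]) cylinder(h = 389, r = 24);
  translate([233, 24, 0]) cylinder(h = 389, r = 24);
  translate([24, 243, 0]) cylinder(h = 389, r = 24);
  translate([233, 243, 0]) cylinder(h = 389, r = 24);
}
translate([545, 273, 712]) {
  cube([175, 181, 8]);
  translate([0, 0, 8]) cube([175, 8, 188]);
  translate([0, 173, 8]) cube([175, 8, 188]);
  translate([0, 8, 8]) cube([8, 165, 188]);
  translate([167, 8, 8]) cube([8, 165, 188]);
}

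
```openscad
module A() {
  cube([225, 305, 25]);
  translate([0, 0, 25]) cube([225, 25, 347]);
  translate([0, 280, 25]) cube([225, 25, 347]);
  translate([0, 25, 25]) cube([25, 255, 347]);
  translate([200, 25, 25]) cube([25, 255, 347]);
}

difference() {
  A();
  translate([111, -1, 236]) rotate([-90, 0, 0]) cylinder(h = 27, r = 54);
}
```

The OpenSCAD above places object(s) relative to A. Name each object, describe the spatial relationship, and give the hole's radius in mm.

A is an open box. The open box has a circular hole through its front wall. The hole's radius is 54 mm.

The subtracted cylinder has r = 54 mm.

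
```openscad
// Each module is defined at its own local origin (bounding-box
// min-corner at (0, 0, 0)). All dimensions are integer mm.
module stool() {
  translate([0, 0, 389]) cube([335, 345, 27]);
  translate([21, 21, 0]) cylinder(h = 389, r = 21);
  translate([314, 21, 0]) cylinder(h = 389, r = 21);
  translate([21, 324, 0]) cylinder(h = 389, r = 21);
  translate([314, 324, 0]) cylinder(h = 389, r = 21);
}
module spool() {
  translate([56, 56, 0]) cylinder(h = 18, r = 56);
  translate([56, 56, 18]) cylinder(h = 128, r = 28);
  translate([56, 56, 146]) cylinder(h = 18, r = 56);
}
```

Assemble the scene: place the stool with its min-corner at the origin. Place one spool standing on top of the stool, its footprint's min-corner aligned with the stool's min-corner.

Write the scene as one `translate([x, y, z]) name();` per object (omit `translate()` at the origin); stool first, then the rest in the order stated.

stool();
translate([0, 0, 416]) spool();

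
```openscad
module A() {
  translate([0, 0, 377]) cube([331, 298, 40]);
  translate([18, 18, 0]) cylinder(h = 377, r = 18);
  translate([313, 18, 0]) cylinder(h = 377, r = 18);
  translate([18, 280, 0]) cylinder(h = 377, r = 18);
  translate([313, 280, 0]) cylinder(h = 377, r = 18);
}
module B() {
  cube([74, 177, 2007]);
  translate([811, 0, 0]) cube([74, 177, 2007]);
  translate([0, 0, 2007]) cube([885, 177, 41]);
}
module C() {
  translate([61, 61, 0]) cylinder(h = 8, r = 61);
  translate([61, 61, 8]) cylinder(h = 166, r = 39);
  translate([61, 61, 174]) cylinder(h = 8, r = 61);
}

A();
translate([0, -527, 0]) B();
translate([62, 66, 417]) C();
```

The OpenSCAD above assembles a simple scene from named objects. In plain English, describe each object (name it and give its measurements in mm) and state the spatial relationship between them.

A is a simple wooden stool: a rectangular seat 331 mm (x) by 298 mm (y), 40 mm thick, top face at z = 417 mm, on four round legs, each 36 mm in diameter. The legs rest on z = 0, each leg's axis is inset half a diameter from the nearest pair of seat edges (so the leg's bounding box is flush with the corner).

B is a door frame. The clear opening is 737 mm wide and 2007 mm high. Two 74 mm wide jambs, 177 mm deep, stand either side of the opening from the floor to the top of the opening. A 41 mm thick head sits across the top of both jambs, spanning the full outside width of the frame.

C is a spool: two coaxial disc flanges of radius 61 mm and thickness 8 mm, joined by a core cylinder of radius 39 mm and height 166 mm. The lower flange rests on z = 0 and the three cylinders share a vertical axis.

The door frame is on the floor beside the stool on its −y side. The spool is on top of the stool.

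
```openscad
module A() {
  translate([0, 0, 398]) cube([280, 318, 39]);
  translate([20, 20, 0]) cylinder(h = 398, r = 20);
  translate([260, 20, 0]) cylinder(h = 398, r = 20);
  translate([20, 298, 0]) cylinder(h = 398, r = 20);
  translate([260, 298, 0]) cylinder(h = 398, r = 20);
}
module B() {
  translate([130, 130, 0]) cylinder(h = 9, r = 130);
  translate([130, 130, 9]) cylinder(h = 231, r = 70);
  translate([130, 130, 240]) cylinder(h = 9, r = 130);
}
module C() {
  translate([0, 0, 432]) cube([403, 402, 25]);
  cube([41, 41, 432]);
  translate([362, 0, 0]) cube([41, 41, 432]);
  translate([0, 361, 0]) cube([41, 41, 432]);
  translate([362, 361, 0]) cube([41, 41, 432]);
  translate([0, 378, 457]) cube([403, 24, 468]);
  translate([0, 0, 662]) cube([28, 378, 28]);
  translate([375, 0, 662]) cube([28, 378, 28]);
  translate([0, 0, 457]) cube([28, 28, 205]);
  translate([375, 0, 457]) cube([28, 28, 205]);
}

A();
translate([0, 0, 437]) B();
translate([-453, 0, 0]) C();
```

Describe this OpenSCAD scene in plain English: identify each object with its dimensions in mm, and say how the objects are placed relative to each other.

A is a four-legged stool. The seat is a 280×318×39 mm slab whose top surface is at z = 437 mm; four round legs, each 40 mm in diameter, run from the floor (z = 0) to the underside of the seat, each leg's axis is inset half a diameter from the nearest pair of seat edges (so the leg's bounding box is flush with the corner).

B is a spool: two coaxial disc flanges of radius 130 mm and thickness 9 mm, joined by a core cylinder of radius 70 mm and height 231 mm. The lower flange rests on z = 0 and the three cylinders share a vertical axis.

C is a chair. The seat is a 403×402×25 mm slab with its top at z = 457 mm, on four 41×41 mm corner legs (flush with the seat edges, standing on z = 0). A flat backrest 24 mm thick, 468 mm tall, spans the full seat width and rises from the seat top along its +y edge, rear face flush with the rear of the seat. Two armrests of 28×28 mm section run along each side from the seat's front edge to the front of the backrest, top faces 233 mm above the seat top and outer faces flush with the seat's x-edges; a 28×28 mm post under the front of each armrest stands on the seat at the front corner.

The spool is on top of the stool. The chair is on the floor beside the stool on its −x side.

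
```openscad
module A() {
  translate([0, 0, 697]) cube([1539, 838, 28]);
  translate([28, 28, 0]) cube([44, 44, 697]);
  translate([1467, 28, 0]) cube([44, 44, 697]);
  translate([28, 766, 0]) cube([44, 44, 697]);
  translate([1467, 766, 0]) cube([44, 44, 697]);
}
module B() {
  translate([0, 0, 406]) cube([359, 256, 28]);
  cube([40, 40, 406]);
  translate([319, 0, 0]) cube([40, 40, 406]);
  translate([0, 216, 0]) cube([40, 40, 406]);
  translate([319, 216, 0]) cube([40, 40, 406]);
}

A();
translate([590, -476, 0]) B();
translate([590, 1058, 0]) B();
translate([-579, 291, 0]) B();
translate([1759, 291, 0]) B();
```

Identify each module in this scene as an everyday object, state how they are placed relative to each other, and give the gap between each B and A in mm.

Each stool's nearest face is 220 mm from the table's bounding box.

A is a table. B is a stool. Four stools sit around the table at the −y, +y, −x, +x sides. The gap between each stool and the table is 220 mm.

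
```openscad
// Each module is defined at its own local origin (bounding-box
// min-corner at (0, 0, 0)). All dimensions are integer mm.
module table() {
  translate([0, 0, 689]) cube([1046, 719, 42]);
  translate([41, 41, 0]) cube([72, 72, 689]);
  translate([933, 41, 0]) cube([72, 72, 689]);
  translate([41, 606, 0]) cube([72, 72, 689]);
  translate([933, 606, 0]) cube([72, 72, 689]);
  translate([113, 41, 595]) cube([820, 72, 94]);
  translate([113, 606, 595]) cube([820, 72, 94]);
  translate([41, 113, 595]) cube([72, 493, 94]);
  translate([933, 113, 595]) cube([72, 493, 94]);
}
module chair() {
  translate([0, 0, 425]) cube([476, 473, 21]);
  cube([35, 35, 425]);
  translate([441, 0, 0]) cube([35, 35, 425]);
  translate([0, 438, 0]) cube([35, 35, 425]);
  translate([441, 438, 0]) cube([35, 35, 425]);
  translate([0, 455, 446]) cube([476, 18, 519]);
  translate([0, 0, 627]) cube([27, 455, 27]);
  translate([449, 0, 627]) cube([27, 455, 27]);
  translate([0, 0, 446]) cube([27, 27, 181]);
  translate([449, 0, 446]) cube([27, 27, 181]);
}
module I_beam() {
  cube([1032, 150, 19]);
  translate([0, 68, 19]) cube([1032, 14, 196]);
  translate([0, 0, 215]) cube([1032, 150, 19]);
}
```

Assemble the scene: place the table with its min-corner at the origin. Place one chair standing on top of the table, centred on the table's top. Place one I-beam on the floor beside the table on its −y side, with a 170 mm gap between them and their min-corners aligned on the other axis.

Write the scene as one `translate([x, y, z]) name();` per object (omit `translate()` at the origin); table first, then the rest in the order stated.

table();
translate([285, 123, 731]) chair();
translate([0, -320, 0]) I_beam();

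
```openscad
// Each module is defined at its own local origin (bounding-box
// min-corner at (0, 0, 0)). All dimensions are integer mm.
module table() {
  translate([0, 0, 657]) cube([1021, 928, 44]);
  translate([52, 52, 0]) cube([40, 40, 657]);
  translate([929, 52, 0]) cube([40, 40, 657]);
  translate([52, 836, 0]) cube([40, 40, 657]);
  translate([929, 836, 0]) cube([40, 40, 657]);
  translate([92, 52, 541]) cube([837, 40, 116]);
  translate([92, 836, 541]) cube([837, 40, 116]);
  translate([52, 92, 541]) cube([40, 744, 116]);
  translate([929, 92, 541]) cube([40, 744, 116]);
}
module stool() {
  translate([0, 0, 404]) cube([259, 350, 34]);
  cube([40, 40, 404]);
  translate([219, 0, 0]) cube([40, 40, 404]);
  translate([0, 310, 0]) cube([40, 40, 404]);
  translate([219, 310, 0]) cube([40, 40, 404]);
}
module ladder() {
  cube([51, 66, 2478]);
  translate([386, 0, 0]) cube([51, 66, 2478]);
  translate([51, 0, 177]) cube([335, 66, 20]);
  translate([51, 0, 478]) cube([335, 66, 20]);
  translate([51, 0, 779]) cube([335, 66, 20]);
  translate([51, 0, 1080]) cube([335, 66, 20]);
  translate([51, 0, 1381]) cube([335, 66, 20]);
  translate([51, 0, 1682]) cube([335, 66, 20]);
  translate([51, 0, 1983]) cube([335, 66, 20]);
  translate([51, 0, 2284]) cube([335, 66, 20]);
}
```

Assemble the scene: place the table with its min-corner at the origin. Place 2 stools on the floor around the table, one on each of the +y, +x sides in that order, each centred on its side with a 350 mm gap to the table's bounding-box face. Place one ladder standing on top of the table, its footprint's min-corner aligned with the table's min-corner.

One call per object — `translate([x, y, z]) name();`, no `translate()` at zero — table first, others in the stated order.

table();
translate([381, 1278, 0]) stool();
translate([1371, 289, 0]) stool();
translate([0, 0, 701]) ladder();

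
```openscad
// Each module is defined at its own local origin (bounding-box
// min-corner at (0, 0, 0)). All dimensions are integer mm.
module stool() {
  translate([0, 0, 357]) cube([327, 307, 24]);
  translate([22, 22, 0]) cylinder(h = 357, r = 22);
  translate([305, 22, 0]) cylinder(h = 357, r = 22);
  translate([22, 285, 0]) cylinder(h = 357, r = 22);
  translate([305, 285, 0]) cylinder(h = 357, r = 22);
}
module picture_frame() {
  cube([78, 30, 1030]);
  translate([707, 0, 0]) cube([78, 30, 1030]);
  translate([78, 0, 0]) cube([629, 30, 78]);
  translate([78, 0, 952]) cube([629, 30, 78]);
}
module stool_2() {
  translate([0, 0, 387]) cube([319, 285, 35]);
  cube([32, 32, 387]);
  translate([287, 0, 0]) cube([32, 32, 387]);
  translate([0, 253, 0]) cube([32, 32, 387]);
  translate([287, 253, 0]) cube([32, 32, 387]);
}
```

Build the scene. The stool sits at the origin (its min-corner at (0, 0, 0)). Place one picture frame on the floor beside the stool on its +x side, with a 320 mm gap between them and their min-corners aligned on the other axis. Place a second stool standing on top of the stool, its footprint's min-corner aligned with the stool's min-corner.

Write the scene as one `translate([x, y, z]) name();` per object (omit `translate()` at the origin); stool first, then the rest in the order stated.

stool();
translate([647, 0, 0]) picture_frame();
translate([0, 0, 381]) stool_2();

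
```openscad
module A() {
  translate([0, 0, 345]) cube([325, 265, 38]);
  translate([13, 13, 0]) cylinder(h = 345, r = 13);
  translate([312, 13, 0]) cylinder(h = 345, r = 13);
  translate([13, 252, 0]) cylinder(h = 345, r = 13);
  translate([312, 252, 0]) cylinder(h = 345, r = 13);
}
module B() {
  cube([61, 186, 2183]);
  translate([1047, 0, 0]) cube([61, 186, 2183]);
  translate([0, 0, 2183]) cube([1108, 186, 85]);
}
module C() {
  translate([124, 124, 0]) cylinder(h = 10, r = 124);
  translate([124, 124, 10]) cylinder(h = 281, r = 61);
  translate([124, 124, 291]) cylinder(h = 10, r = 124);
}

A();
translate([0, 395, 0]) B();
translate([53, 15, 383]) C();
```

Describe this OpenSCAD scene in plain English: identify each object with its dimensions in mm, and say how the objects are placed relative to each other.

A is a four-legged stool. The seat is 325×265 mm, 38 mm thick, top at z = 383 mm. It stands on four round legs, each 26 mm in diameter, from z = 0 to the seat underside, each leg's axis is inset half a diameter from the nearest pair of seat edges (so the leg's bounding box is flush with the corner).

B is a rectangular door frame: two vertical jambs of 61×186 mm section, 2183 mm tall, with a clear opening 986 mm wide between their inner faces. A header 85 mm tall and 186 mm deep lies on top of the jambs and spans the full outside width.

C is a spool: two coaxial disc flanges of radius 124 mm and thickness 10 mm, joined by a core cylinder of radius 61 mm and height 281 mm. The lower flange rests on z = 0 and the three cylinders share a vertical axis.

The door frame is on the floor beside the stool on its +y side. The spool is on top of the stool.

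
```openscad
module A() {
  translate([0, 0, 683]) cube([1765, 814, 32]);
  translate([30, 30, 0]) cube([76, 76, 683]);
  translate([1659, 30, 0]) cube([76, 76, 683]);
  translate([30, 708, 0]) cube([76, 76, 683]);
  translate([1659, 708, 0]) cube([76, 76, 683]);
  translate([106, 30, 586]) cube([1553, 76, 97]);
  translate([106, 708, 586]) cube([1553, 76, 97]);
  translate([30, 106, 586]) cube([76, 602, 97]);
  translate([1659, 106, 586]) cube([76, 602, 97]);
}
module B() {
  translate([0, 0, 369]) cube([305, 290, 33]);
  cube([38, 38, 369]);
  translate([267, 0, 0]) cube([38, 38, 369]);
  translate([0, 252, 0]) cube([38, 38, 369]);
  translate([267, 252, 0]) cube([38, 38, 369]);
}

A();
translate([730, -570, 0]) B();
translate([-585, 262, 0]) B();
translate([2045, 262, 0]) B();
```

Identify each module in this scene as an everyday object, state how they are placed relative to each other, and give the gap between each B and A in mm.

Each stool's nearest face is 280 mm from the table's bounding box.

A is a table. B is a stool. Three stools sit around the table at the −y, −x, +x sides. The gap between each stool and the table is 280 mm.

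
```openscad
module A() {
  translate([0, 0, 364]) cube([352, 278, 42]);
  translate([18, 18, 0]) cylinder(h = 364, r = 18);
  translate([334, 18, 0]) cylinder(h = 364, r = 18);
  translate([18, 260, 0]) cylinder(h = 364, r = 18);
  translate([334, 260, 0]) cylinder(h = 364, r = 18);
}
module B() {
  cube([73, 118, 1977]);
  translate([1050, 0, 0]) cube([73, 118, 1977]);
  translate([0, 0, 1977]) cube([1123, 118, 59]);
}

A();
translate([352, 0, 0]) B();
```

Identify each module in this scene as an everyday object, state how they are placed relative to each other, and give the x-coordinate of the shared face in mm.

A is a stool. B is a door frame. The door frame is against the stool's +x side, with their −y faces flush. The x-coordinate of the shared face is 352 mm.

The stool's +x face and the door frame's −x face are both at x = 352 mm.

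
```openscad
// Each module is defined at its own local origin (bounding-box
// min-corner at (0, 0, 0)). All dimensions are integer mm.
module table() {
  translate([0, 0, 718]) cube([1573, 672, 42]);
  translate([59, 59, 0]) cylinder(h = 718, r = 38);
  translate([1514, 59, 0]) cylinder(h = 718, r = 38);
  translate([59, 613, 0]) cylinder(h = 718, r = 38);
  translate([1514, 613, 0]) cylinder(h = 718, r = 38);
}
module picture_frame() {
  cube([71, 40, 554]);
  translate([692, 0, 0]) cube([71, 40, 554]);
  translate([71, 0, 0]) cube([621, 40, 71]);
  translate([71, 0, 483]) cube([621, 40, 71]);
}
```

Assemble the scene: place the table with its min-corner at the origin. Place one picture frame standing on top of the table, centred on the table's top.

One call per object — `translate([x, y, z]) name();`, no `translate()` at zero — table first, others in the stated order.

table();
translate([405, 316, 760]) picture_frame();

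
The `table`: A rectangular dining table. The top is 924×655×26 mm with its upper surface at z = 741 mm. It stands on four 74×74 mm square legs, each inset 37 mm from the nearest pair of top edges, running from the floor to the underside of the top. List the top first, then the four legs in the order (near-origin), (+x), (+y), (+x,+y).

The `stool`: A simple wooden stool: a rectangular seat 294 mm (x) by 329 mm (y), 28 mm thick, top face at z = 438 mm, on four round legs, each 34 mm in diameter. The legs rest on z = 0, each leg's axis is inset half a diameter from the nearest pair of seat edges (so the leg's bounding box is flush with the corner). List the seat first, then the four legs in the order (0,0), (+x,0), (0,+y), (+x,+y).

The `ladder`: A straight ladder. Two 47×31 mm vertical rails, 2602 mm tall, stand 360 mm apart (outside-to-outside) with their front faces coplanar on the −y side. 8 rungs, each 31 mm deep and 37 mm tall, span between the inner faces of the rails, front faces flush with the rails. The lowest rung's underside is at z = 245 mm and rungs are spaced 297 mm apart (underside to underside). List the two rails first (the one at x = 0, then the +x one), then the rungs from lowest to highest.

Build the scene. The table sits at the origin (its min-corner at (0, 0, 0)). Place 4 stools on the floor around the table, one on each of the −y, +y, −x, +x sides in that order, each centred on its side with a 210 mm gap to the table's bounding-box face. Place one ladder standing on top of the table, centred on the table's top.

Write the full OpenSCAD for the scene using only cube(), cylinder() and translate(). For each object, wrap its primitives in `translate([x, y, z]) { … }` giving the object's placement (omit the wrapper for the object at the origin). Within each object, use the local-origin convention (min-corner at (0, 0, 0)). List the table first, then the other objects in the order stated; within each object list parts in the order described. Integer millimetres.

translate([0, 0, 715]) cube([924, 655, 26]);
translate([37, 37, 0]) cube([74, 74, 715]);
translate([813, 37, 0]) cube([74, 74, 715]);
translate([37, 544, 0]) cube([74, 74, 715]);
translate([813, 544, 0]) cube([74, 74, 715]);
translate([315, -539, 0]) {
  translate([0, 0, 410]) cube([294, 329, 28]);
  translate([17, 17, 0]) cylinder(h = 410, r = 17);
  translate([277, 17, 0]) cylinder(h = 410, r = 17);
  translate([17, 312, 0]) cylinder(h = 410, r = 17);
  translate([277, 312, 0]) cylinder(h = 410, r = 17);
}
translate([315, 865, 0]) {
  translate([0, 0, 410]) cube([294, 329, 28]);
  translate([17, 17, 0]) cylinder(h = 410, r = 17);
  translate([277, 17, 0]) cylinder(h = 410, r = 17);
  translate([17, 312, 0]) cylinder(h = 410, r = 17);
  translate([277, 312, 0]) cylinder(h = 410, r = 17);
}
translate([-504, 163, 0]) {
  translate([0, 0, 410]) cube([294, 329, 28]);
  translate([17, 17, 0]) cylinder(h = 410, r = 17);
  translate([277, 17, 0]) cylinder(h = 410, r = 17);
  translate([17, 312, 0]) cylinder(h = 410, r = 17);
  translate([277, 312, 0]) cylinder(h = 410, r = 17);
}
translate([1134, 163, 0]) {
  translate([0, 0, 410]) cube([294, 329, 28]);
  translate([17, 17, 0]) cylinder(h = 410, r = 17);
  translate([277, 17, 0]) cylinder(h = 410, r = 17);
  translate([17, 312, 0]) cylinder(h = 410, r = 17);
  translate([277, 312, 0]) cylinder(h = 410, r = 17);
}
translate([282, 312, 741]) {
  cube([47, 31, 2602]);
  translate([313, 0, 0]) cube([47, 31, 2602]);
  translate([47, 0, 245]) cube([266, 31, 37]);
  translate([47, 0, 542]) cube([266, 31, 37]);
  translate([47, 0, 839]) cube([266, 31, 37]);
  translate([47, 0, 1136]) cube([266, 31, 37]);
  translate([47, 0, 1433]) cube([266, 31, 37]);
  translate([47, 0, 1730]) cube([266, 31, 37]);
  translate([47, 0, 2027]) cube([266, 31, 37]);
  translate([47, 0, 2324]) cube([266, 31, 37]);
}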